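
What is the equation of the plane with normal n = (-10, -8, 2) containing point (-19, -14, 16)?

The plane through P with normal n = (a, b, c) satisfies n·(r - P) = 0,
i.e. ax + by + cz = a·x₀ + b·y₀ + c·z₀.
d = (-10)·(-19) + (-8)·(-14) + 2·16
  = 190 + 112 + 32
  = 334
Equation: -10x - 8y + 2z = 334

-10x - 8y + 2z = 334


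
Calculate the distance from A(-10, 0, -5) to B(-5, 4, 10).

d = √[(x₂-x₁)² + (y₂-y₁)² + (z₂-z₁)²]
  = √[5² + 4² + 15²]
  = √[25 + 16 + 225]
  = √266
  ≈ 16.31

16.31


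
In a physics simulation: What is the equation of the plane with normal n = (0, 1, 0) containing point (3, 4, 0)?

The plane through P with normal n = (a, b, c) satisfies n·(r - P) = 0,
i.e. ax + by + cz = a·x₀ + b·y₀ + c·z₀.
d = 0·3 + 1·4 + 0·0
  = 0 + 4 + 0
  = 4
Equation: y = 4

y = 4


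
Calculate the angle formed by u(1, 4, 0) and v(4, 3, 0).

u·v = 1·4 + 4·3 + 0·0 = 4 + 12 + 0 = 16
|u| = √(1² + 4² + 0²) = √17 ≈ 4.123
|v| = √(4² + 3² + 0²) = √25 ≈ 5
cos θ = (u·v)/(|u||v|) = 16/(4.123·5) ≈ 0.7761
θ = arccos(0.7761) ≈ 39.09°

39.09°


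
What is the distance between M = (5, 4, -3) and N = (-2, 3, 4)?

d = √[(x₂-x₁)² + (y₂-y₁)² + (z₂-z₁)²]
  = √[(-7)² + (-1)² + 7²]
  = √[49 + 1 + 49]
  = √99
  ≈ 9.95

9.95


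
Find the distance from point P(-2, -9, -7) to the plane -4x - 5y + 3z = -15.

distance = |a·x₀ + b·y₀ + c·z₀ - d| / √(a² + b² + c²)
  = |(-4)·(-2) + (-5)·(-9) + 3·(-7) - (-15)| / √((-4)² + (-5)² + 3²)
  = |8 + 45 - 21 + 15| / √(16 + 25 + 9)
  = |47| / √50
  = 47 / 7.071
  ≈ 6.647

6.647


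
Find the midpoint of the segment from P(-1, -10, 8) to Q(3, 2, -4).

M = ((x₁+x₂)/2, (y₁+y₂)/2, (z₁+z₂)/2)
  = ((-1 + 3)/2, (-10 + 2)/2, (8 - 4)/2)
  = (2/2, -8/2, 4/2)
  = (1, -4, 2)

(1, -4, 2)


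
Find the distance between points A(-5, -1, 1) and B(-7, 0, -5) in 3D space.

d = √[(x₂-x₁)² + (y₂-y₁)² + (z₂-z₁)²]
  = √[(-2)² + 1² + (-6)²]
  = √[4 + 1 + 36]
  = √41
  ≈ 6.403

6.403


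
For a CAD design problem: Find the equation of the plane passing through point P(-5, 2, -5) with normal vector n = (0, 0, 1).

The plane through P with normal n = (a, b, c) satisfies n·(r - P) = 0,
i.e. ax + by + cz = a·x₀ + b·y₀ + c·z₀.
d = 0·(-5) + 0·2 + 1·(-5)
  = 0 + 0 - 5
  = -5
Equation: z = -5

z = -5


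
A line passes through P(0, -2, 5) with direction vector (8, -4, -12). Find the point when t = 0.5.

P(t) = P + t·d
  = (0 + 8·0.5, -2 + (-4)·0.5, 5 + (-12)·0.5)
  = (0 + 4, -2 - 2, 5 - 6)
  = (4, -4, -1)

(4, -4, -1)


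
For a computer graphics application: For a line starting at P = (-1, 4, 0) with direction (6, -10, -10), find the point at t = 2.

P(t) = P + t·d
  = (-1 + 6·2, 4 + (-10)·2, 0 + (-10)·2)
  = (-1 + 12, 4 - 20, 0 - 20)
  = (11, -16, -20)

(11, -16, -20)


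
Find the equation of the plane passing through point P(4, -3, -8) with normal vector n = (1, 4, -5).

The plane through P with normal n = (a, b, c) satisfies n·(r - P) = 0,
i.e. ax + by + cz = a·x₀ + b·y₀ + c·z₀.
d = 1·4 + 4·(-3) + (-5)·(-8)
  = 4 - 12 + 40
  = 32
Equation: x + 4y - 5z = 32

x + 4y - 5z = 32


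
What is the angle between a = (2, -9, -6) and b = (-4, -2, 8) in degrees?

a·b = 2·(-4) + (-9)·(-2) + (-6)·8 = -8 + 18 - 48 = -38
|a| = √(2² + (-9)² + (-6)²) = √121 ≈ 11
|b| = √((-4)² + (-2)² + 8²) = √84 ≈ 9.165
cos θ = (a·b)/(|a||b|) = -38/(11·9.165) ≈ -0.3769
θ = arccos(-0.3769) ≈ 112.1°

112.1°


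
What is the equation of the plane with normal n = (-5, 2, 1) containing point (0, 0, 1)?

The plane through P with normal n = (a, b, c) satisfies n·(r - P) = 0,
i.e. ax + by + cz = a·x₀ + b·y₀ + c·z₀.
d = (-5)·0 + 2·0 + 1·1
  = 0 + 0 + 1
  = 1
Equation: -5x + 2y + z = 1

-5x + 2y + z = 1


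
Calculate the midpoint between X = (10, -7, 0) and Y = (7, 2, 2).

M = ((x₁+x₂)/2, (y₁+y₂)/2, (z₁+z₂)/2)
  = ((10 + 7)/2, (-7 + 2)/2, (0 + 2)/2)
  = (17/2, -5/2, 2/2)
  = (8.5, -2.5, 1)

(8.5, -2.5, 1)


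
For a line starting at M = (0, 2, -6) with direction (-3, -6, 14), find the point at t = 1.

P(t) = M + t·d
  = (0 + (-3)·1, 2 + (-6)·1, -6 + 14·1)
  = (0 - 3, 2 - 6, -6 + 14)
  = (-3, -4, 8)

(-3, -4, 8)


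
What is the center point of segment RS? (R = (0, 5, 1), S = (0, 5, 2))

M = ((x₁+x₂)/2, (y₁+y₂)/2, (z₁+z₂)/2)
  = ((0 + 0)/2, (5 + 5)/2, (1 + 2)/2)
  = (0/2, 10/2, 3/2)
  = (0, 5, 1.5)

(0, 5, 1.5)


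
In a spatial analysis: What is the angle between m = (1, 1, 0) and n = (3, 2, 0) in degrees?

m·n = 1·3 + 1·2 + 0·0 = 3 + 2 + 0 = 5
|m| = √(1² + 1² + 0²) = √2 ≈ 1.414
|n| = √(3² + 2² + 0²) = √13 ≈ 3.606
cos θ = (m·n)/(|m||n|) = 5/(1.414·3.606) ≈ 0.9806
θ = arccos(0.9806) ≈ 11.31°

11.31°


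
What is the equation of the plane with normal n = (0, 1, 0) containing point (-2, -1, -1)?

The plane through P with normal n = (a, b, c) satisfies n·(r - P) = 0,
i.e. ax + by + cz = a·x₀ + b·y₀ + c·z₀.
d = 0·(-2) + 1·(-1) + 0·(-1)
  = 0 - 1 + 0
  = -1
Equation: y = -1

y = -1


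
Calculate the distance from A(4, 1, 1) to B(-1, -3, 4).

d = √[(x₂-x₁)² + (y₂-y₁)² + (z₂-z₁)²]
  = √[(-5)² + (-4)² + 3²]
  = √[25 + 16 + 9]
  = √50
  ≈ 7.071

7.071


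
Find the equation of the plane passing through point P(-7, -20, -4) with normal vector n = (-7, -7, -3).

The plane through P with normal n = (a, b, c) satisfies n·(r - P) = 0,
i.e. ax + by + cz = a·x₀ + b·y₀ + c·z₀.
d = (-7)·(-7) + (-7)·(-20) + (-3)·(-4)
  = 49 + 140 + 12
  = 201
Equation: -7x - 7y - 3z = 201

-7x - 7y - 3z = 201


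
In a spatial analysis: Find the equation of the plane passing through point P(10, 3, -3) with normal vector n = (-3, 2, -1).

The plane through P with normal n = (a, b, c) satisfies n·(r - P) = 0,
i.e. ax + by + cz = a·x₀ + b·y₀ + c·z₀.
d = (-3)·10 + 2·3 + (-1)·(-3)
  = -30 + 6 + 3
  = -21
Equation: -3x + 2y - z = -21

-3x + 2y - z = -21


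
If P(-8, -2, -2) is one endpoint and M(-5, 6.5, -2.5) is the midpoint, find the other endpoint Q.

Q = 2M - P
  = (2·(-5) - (-8), 2·6.5 - (-2), 2·(-2.5) - (-2))
  = (-10 + 8, 13 + 2, -5 + 2)
  = (-2, 15, -3)

(-2, 15, -3)


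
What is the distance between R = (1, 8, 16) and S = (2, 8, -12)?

d = √[(x₂-x₁)² + (y₂-y₁)² + (z₂-z₁)²]
  = √[1² + 0² + (-28)²]
  = √[1 + 0 + 784]
  = √785
  ≈ 28.02

28.02


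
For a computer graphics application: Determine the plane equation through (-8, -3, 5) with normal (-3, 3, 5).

The plane through P with normal n = (a, b, c) satisfies n·(r - P) = 0,
i.e. ax + by + cz = a·x₀ + b·y₀ + c·z₀.
d = (-3)·(-8) + 3·(-3) + 5·5
  = 24 - 9 + 25
  = 40
Equation: -3x + 3y + 5z = 40

-3x + 3y + 5z = 40


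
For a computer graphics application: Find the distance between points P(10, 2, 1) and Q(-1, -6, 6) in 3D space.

d = √[(x₂-x₁)² + (y₂-y₁)² + (z₂-z₁)²]
  = √[(-11)² + (-8)² + 5²]
  = √[121 + 64 + 25]
  = √210
  ≈ 14.49

14.49


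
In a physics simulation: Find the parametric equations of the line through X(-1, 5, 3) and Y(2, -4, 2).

Direction vector d = Y - X = (2 + 1, -4 - 5, 2 - 3) = (3, -9, -1)
Parametric form r = X + t·d:
x = -1 + 3t, y = 5 - 9t, z = 3 - t

x = -1 + 3t, y = 5 - 9t, z = 3 - t


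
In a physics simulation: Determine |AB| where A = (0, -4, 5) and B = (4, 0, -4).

d = √[(x₂-x₁)² + (y₂-y₁)² + (z₂-z₁)²]
  = √[4² + 4² + (-9)²]
  = √[16 + 16 + 81]
  = √113
  ≈ 10.63

10.63


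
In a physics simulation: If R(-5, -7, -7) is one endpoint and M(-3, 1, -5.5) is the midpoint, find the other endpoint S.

S = 2M - R
  = (2·(-3) - (-5), 2·1 - (-7), 2·(-5.5) - (-7))
  = (-6 + 5, 2 + 7, -11 + 7)
  = (-1, 9, -4)

(-1, 9, -4)


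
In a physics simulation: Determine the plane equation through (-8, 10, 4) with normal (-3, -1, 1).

The plane through P with normal n = (a, b, c) satisfies n·(r - P) = 0,
i.e. ax + by + cz = a·x₀ + b·y₀ + c·z₀.
d = (-3)·(-8) + (-1)·10 + 1·4
  = 24 - 10 + 4
  = 18
Equation: -3x - y + z = 18

-3x - y + z = 18


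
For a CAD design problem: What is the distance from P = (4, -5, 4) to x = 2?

distance = |a·x₀ + b·y₀ + c·z₀ - d| / √(a² + b² + c²)
  = |1·4 + 0·(-5) + 0·4 - 2| / √(1² + 0² + 0²)
  = |4 + 0 + 0 - 2| / √(1 + 0 + 0)
  = |2| / √1
  = 2 / 1
  ≈ 2

2


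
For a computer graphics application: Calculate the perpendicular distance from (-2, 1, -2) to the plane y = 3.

distance = |a·x₀ + b·y₀ + c·z₀ - d| / √(a² + b² + c²)
  = |0·(-2) + 1·1 + 0·(-2) - 3| / √(0² + 1² + 0²)
  = |0 + 1 + 0 - 3| / √(0 + 1 + 0)
  = |-2| / √1
  = 2 / 1
  ≈ 2

2


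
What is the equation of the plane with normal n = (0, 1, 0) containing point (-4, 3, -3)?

The plane through P with normal n = (a, b, c) satisfies n·(r - P) = 0,
i.e. ax + by + cz = a·x₀ + b·y₀ + c·z₀.
d = 0·(-4) + 1·3 + 0·(-3)
  = 0 + 3 + 0
  = 3
Equation: y = 3

y = 3


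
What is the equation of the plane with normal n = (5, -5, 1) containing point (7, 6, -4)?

The plane through P with normal n = (a, b, c) satisfies n·(r - P) = 0,
i.e. ax + by + cz = a·x₀ + b·y₀ + c·z₀.
d = 5·7 + (-5)·6 + 1·(-4)
  = 35 - 30 - 4
  = 1
Equation: 5x - 5y + z = 1

5x - 5y + z = 1


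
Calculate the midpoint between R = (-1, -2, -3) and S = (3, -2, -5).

M = ((x₁+x₂)/2, (y₁+y₂)/2, (z₁+z₂)/2)
  = ((-1 + 3)/2, (-2 - 2)/2, (-3 - 5)/2)
  = (2/2, -4/2, -8/2)
  = (1, -2, -4)

(1, -2, -4)


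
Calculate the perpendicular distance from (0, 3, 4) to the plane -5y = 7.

distance = |a·x₀ + b·y₀ + c·z₀ - d| / √(a² + b² + c²)
  = |0·0 + (-5)·3 + 0·4 - 7| / √(0² + (-5)² + 0²)
  = |0 - 15 + 0 - 7| / √(0 + 25 + 0)
  = |-22| / √25
  = 22 / 5
  ≈ 4.4

4.4


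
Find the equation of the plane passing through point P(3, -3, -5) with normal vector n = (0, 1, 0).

The plane through P with normal n = (a, b, c) satisfies n·(r - P) = 0,
i.e. ax + by + cz = a·x₀ + b·y₀ + c·z₀.
d = 0·3 + 1·(-3) + 0·(-5)
  = 0 - 3 + 0
  = -3
Equation: y = -3

y = -3


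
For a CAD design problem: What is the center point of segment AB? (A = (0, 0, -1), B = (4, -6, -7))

M = ((x₁+x₂)/2, (y₁+y₂)/2, (z₁+z₂)/2)
  = ((0 + 4)/2, (0 - 6)/2, (-1 - 7)/2)
  = (4/2, -6/2, -8/2)
  = (2, -3, -4)

(2, -3, -4)


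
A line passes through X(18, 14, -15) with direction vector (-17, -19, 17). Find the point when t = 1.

P(t) = X + t·d
  = (18 + (-17)·1, 14 + (-19)·1, -15 + 17·1)
  = (18 - 17, 14 - 19, -15 + 17)
  = (1, -5, 2)

(1, -5, 2)


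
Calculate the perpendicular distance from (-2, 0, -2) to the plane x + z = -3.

distance = |a·x₀ + b·y₀ + c·z₀ - d| / √(a² + b² + c²)
  = |1·(-2) + 0·0 + 1·(-2) - (-3)| / √(1² + 0² + 1²)
  = |-2 + 0 - 2 + 3| / √(1 + 0 + 1)
  = |-1| / √2
  = 1 / 1.414
  ≈ 0.7071

0.7071


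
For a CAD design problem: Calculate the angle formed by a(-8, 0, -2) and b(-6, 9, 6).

a·b = (-8)·(-6) + 0·9 + (-2)·6 = 48 + 0 - 12 = 36
|a| = √((-8)² + 0² + (-2)²) = √68 ≈ 8.246
|b| = √((-6)² + 9² + 6²) = √153 ≈ 12.37
cos θ = (a·b)/(|a||b|) = 36/(8.246·12.37) ≈ 0.3529
θ = arccos(0.3529) ≈ 69.33°

69.33°


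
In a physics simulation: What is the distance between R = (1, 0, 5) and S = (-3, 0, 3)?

d = √[(x₂-x₁)² + (y₂-y₁)² + (z₂-z₁)²]
  = √[(-4)² + 0² + (-2)²]
  = √[16 + 0 + 4]
  = √20
  ≈ 4.472

4.472


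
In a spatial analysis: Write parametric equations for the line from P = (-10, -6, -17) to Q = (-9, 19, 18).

Direction vector d = Q - P = (-9 + 10, 19 + 6, 18 + 17) = (1, 25, 35)
Parametric form r = P + t·d:
x = -10 + t, y = -6 + 25t, z = -17 + 35t

x = -10 + t, y = -6 + 25t, z = -17 + 35t


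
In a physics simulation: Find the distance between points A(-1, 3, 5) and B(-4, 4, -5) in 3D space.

d = √[(x₂-x₁)² + (y₂-y₁)² + (z₂-z₁)²]
  = √[(-3)² + 1² + (-10)²]
  = √[9 + 1 + 100]
  = √110
  ≈ 10.49

10.49


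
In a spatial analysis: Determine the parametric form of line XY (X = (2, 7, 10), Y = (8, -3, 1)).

Direction vector d = Y - X = (8 - 2, -3 - 7, 1 - 10) = (6, -10, -9)
Parametric form r = X + t·d:
x = 2 + 6t, y = 7 - 10t, z = 10 - 9t

x = 2 + 6t, y = 7 - 10t, z = 10 - 9t


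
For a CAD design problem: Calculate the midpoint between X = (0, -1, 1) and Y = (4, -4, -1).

M = ((x₁+x₂)/2, (y₁+y₂)/2, (z₁+z₂)/2)
  = ((0 + 4)/2, (-1 - 4)/2, (1 - 1)/2)
  = (4/2, -5/2, 0/2)
  = (2, -2.5, 0)

(2, -2.5, 0)


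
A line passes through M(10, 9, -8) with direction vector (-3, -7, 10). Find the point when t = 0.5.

P(t) = M + t·d
  = (10 + (-3)·0.5, 9 + (-7)·0.5, -8 + 10·0.5)
  = (10 - 1.5, 9 - 3.5, -8 + 5)
  = (8.5, 5.5, -3)

(8.5, 5.5, -3)


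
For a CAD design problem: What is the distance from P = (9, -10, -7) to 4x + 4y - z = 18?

distance = |a·x₀ + b·y₀ + c·z₀ - d| / √(a² + b² + c²)
  = |4·9 + 4·(-10) + (-1)·(-7) - 18| / √(4² + 4² + (-1)²)
  = |36 - 40 + 7 - 18| / √(16 + 16 + 1)
  = |-15| / √33
  = 15 / 5.745
  ≈ 2.611

2.611


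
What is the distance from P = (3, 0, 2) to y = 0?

distance = |a·x₀ + b·y₀ + c·z₀ - d| / √(a² + b² + c²)
  = |0·3 + 1·0 + 0·2 - 0| / √(0² + 1² + 0²)
  = |0 + 0 + 0 + 0| / √(0 + 1 + 0)
  = |0| / √1
  = 0 / 1
  ≈ 0

0


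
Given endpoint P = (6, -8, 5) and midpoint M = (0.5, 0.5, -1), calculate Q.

Q = 2M - P
  = (2·0.5 - 6, 2·0.5 - (-8), 2·(-1) - 5)
  = (1 - 6, 1 + 8, -2 - 5)
  = (-5, 9, -7)

(-5, 9, -7)


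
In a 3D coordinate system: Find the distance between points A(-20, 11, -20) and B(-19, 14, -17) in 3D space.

d = √[(x₂-x₁)² + (y₂-y₁)² + (z₂-z₁)²]
  = √[1² + 3² + 3²]
  = √[1 + 9 + 9]
  = √19
  ≈ 4.359

4.359


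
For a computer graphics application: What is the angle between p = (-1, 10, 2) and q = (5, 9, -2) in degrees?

p·q = (-1)·5 + 10·9 + 2·(-2) = -5 + 90 - 4 = 81
|p| = √((-1)² + 10² + 2²) = √105 ≈ 10.25
|q| = √(5² + 9² + (-2)²) = √110 ≈ 10.49
cos θ = (p·q)/(|p||q|) = 81/(10.25·10.49) ≈ 0.7537
θ = arccos(0.7537) ≈ 41.09°

41.09°


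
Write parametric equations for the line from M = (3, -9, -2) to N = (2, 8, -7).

Direction vector d = N - M = (2 - 3, 8 + 9, -7 + 2) = (-1, 17, -5)
Parametric form r = M + t·d:
x = 3 - t, y = -9 + 17t, z = -2 - 5t

x = 3 - t, y = -9 + 17t, z = -2 - 5t


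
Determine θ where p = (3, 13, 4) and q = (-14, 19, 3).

p·q = 3·(-14) + 13·19 + 4·3 = -42 + 247 + 12 = 217
|p| = √(3² + 13² + 4²) = √194 ≈ 13.93
|q| = √((-14)² + 19² + 3²) = √566 ≈ 23.79
cos θ = (p·q)/(|p||q|) = 217/(13.93·23.79) ≈ 0.6549
θ = arccos(0.6549) ≈ 49.09°

49.09°


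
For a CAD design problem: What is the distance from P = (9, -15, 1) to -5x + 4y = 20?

distance = |a·x₀ + b·y₀ + c·z₀ - d| / √(a² + b² + c²)
  = |(-5)·9 + 4·(-15) + 0·1 - 20| / √((-5)² + 4² + 0²)
  = |-45 - 60 + 0 - 20| / √(25 + 16 + 0)
  = |-125| / √41
  = 125 / 6.403
  ≈ 19.52

19.52


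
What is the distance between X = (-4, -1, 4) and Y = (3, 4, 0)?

d = √[(x₂-x₁)² + (y₂-y₁)² + (z₂-z₁)²]
  = √[7² + 5² + (-4)²]
  = √[49 + 25 + 16]
  = √90
  ≈ 9.487

9.487


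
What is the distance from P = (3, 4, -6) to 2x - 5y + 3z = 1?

distance = |a·x₀ + b·y₀ + c·z₀ - d| / √(a² + b² + c²)
  = |2·3 + (-5)·4 + 3·(-6) - 1| / √(2² + (-5)² + 3²)
  = |6 - 20 - 18 - 1| / √(4 + 25 + 9)
  = |-33| / √38
  = 33 / 6.164
  ≈ 5.353

5.353


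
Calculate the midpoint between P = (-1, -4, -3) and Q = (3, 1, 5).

M = ((x₁+x₂)/2, (y₁+y₂)/2, (z₁+z₂)/2)
  = ((-1 + 3)/2, (-4 + 1)/2, (-3 + 5)/2)
  = (2/2, -3/2, 2/2)
  = (1, -1.5, 1)

(1, -1.5, 1)


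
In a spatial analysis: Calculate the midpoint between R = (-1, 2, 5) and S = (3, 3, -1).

M = ((x₁+x₂)/2, (y₁+y₂)/2, (z₁+z₂)/2)
  = ((-1 + 3)/2, (2 + 3)/2, (5 - 1)/2)
  = (2/2, 5/2, 4/2)
  = (1, 2.5, 2)

(1, 2.5, 2)


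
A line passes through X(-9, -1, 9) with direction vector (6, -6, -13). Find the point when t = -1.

P(t) = X + t·d
  = (-9 + 6·(-1), -1 + (-6)·(-1), 9 + (-13)·(-1))
  = (-9 - 6, -1 + 6, 9 + 13)
  = (-15, 5, 22)

(-15, 5, 22)


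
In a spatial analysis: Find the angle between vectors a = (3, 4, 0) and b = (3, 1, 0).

a·b = 3·3 + 4·1 + 0·0 = 9 + 4 + 0 = 13
|a| = √(3² + 4² + 0²) = √25 ≈ 5
|b| = √(3² + 1² + 0²) = √10 ≈ 3.162
cos θ = (a·b)/(|a||b|) = 13/(5·3.162) ≈ 0.8222
θ = arccos(0.8222) ≈ 34.7°

34.7°


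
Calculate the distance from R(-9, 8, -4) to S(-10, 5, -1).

d = √[(x₂-x₁)² + (y₂-y₁)² + (z₂-z₁)²]
  = √[(-1)² + (-3)² + 3²]
  = √[1 + 9 + 9]
  = √19
  ≈ 4.359

4.359


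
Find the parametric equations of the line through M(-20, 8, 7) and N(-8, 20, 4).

Direction vector d = N - M = (-8 + 20, 20 - 8, 4 - 7) = (12, 12, -3)
Parametric form r = M + t·d:
x = -20 + 12t, y = 8 + 12t, z = 7 - 3t

x = -20 + 12t, y = 8 + 12t, z = 7 - 3t


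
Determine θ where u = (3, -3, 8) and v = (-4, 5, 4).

u·v = 3·(-4) + (-3)·5 + 8·4 = -12 - 15 + 32 = 5
|u| = √(3² + (-3)² + 8²) = √82 ≈ 9.055
|v| = √((-4)² + 5² + 4²) = √57 ≈ 7.55
cos θ = (u·v)/(|u||v|) = 5/(9.055·7.55) ≈ 0.07314
θ = arccos(0.07314) ≈ 85.81°

85.81°


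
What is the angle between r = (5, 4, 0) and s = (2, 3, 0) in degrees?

r·s = 5·2 + 4·3 + 0·0 = 10 + 12 + 0 = 22
|r| = √(5² + 4² + 0²) = √41 ≈ 6.403
|s| = √(2² + 3² + 0²) = √13 ≈ 3.606
cos θ = (r·s)/(|r||s|) = 22/(6.403·3.606) ≈ 0.9529
θ = arccos(0.9529) ≈ 17.65°

17.65°


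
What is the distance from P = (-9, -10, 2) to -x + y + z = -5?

distance = |a·x₀ + b·y₀ + c·z₀ - d| / √(a² + b² + c²)
  = |(-1)·(-9) + 1·(-10) + 1·2 - (-5)| / √((-1)² + 1² + 1²)
  = |9 - 10 + 2 + 5| / √(1 + 1 + 1)
  = |6| / √3
  = 6 / 1.732
  ≈ 3.464

3.464


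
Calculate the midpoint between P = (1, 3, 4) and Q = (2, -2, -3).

M = ((x₁+x₂)/2, (y₁+y₂)/2, (z₁+z₂)/2)
  = ((1 + 2)/2, (3 - 2)/2, (4 - 3)/2)
  = (3/2, 1/2, 1/2)
  = (1.5, 0.5, 0.5)

(1.5, 0.5, 0.5)


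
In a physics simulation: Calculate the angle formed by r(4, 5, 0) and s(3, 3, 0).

r·s = 4·3 + 5·3 + 0·0 = 12 + 15 + 0 = 27
|r| = √(4² + 5² + 0²) = √41 ≈ 6.403
|s| = √(3² + 3² + 0²) = √18 ≈ 4.243
cos θ = (r·s)/(|r||s|) = 27/(6.403·4.243) ≈ 0.9939
θ = arccos(0.9939) ≈ 6.34°

6.34°


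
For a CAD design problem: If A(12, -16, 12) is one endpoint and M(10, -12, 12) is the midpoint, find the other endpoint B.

B = 2M - A
  = (2·10 - 12, 2·(-12) - (-16), 2·12 - 12)
  = (20 - 12, -24 + 16, 24 - 12)
  = (8, -8, 12)

(8, -8, 12)


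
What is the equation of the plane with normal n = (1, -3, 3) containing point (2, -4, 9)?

The plane through P with normal n = (a, b, c) satisfies n·(r - P) = 0,
i.e. ax + by + cz = a·x₀ + b·y₀ + c·z₀.
d = 1·2 + (-3)·(-4) + 3·9
  = 2 + 12 + 27
  = 41
Equation: x - 3y + 3z = 41

x - 3y + 3z = 41


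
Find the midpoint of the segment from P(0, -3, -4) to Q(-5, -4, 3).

M = ((x₁+x₂)/2, (y₁+y₂)/2, (z₁+z₂)/2)
  = ((0 - 5)/2, (-3 - 4)/2, (-4 + 3)/2)
  = (-5/2, -7/2, -1/2)
  = (-2.5, -3.5, -0.5)

(-2.5, -3.5, -0.5)


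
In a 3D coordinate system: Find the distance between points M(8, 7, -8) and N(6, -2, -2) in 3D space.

d = √[(x₂-x₁)² + (y₂-y₁)² + (z₂-z₁)²]
  = √[(-2)² + (-9)² + 6²]
  = √[4 + 81 + 36]
  = √121
  ≈ 11

11


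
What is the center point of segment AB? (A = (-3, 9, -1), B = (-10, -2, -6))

M = ((x₁+x₂)/2, (y₁+y₂)/2, (z₁+z₂)/2)
  = ((-3 - 10)/2, (9 - 2)/2, (-1 - 6)/2)
  = (-13/2, 7/2, -7/2)
  = (-6.5, 3.5, -3.5)

(-6.5, 3.5, -3.5)


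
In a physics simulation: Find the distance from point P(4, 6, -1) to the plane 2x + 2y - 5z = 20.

distance = |a·x₀ + b·y₀ + c·z₀ - d| / √(a² + b² + c²)
  = |2·4 + 2·6 + (-5)·(-1) - 20| / √(2² + 2² + (-5)²)
  = |8 + 12 + 5 - 20| / √(4 + 4 + 25)
  = |5| / √33
  = 5 / 5.745
  ≈ 0.8704

0.8704


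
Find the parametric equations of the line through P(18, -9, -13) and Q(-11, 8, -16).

Direction vector d = Q - P = (-11 - 18, 8 + 9, -16 + 13) = (-29, 17, -3)
Parametric form r = P + t·d:
x = 18 - 29t, y = -9 + 17t, z = -13 - 3t

x = 18 - 29t, y = -9 + 17t, z = -13 - 3t


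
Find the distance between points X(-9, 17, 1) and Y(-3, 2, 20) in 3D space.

d = √[(x₂-x₁)² + (y₂-y₁)² + (z₂-z₁)²]
  = √[6² + (-15)² + 19²]
  = √[36 + 225 + 361]
  = √622
  ≈ 24.94

24.94


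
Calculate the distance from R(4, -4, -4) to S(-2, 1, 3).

d = √[(x₂-x₁)² + (y₂-y₁)² + (z₂-z₁)²]
  = √[(-6)² + 5² + 7²]
  = √[36 + 25 + 49]
  = √110
  ≈ 10.49

10.49


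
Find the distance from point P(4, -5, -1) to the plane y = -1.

distance = |a·x₀ + b·y₀ + c·z₀ - d| / √(a² + b² + c²)
  = |0·4 + 1·(-5) + 0·(-1) - (-1)| / √(0² + 1² + 0²)
  = |0 - 5 + 0 + 1| / √(0 + 1 + 0)
  = |-4| / √1
  = 4 / 1
  ≈ 4

4


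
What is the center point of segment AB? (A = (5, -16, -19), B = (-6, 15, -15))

M = ((x₁+x₂)/2, (y₁+y₂)/2, (z₁+z₂)/2)
  = ((5 - 6)/2, (-16 + 15)/2, (-19 - 15)/2)
  = (-1/2, -1/2, -34/2)
  = (-0.5, -0.5, -17)

(-0.5, -0.5, -17)


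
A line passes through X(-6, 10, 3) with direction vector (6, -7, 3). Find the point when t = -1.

P(t) = X + t·d
  = (-6 + 6·(-1), 10 + (-7)·(-1), 3 + 3·(-1))
  = (-6 - 6, 10 + 7, 3 - 3)
  = (-12, 17, 0)

(-12, 17, 0)


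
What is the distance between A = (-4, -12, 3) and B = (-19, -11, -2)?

d = √[(x₂-x₁)² + (y₂-y₁)² + (z₂-z₁)²]
  = √[(-15)² + 1² + (-5)²]
  = √[225 + 1 + 25]
  = √251
  ≈ 15.84

15.84


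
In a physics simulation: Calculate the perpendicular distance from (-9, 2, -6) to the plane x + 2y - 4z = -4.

distance = |a·x₀ + b·y₀ + c·z₀ - d| / √(a² + b² + c²)
  = |1·(-9) + 2·2 + (-4)·(-6) - (-4)| / √(1² + 2² + (-4)²)
  = |-9 + 4 + 24 + 4| / √(1 + 4 + 16)
  = |23| / √21
  = 23 / 4.583
  ≈ 5.019

5.019


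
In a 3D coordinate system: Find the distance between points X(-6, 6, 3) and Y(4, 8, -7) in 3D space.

d = √[(x₂-x₁)² + (y₂-y₁)² + (z₂-z₁)²]
  = √[10² + 2² + (-10)²]
  = √[100 + 4 + 100]
  = √204
  ≈ 14.28

14.28


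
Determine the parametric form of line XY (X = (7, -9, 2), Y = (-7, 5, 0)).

Direction vector d = Y - X = (-7 - 7, 5 + 9, 0 - 2) = (-14, 14, -2)
Parametric form r = X + t·d:
x = 7 - 14t, y = -9 + 14t, z = 2 - 2t

x = 7 - 14t, y = -9 + 14t, z = 2 - 2t


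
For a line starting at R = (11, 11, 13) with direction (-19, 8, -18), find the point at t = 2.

P(t) = R + t·d
  = (11 + (-19)·2, 11 + 8·2, 13 + (-18)·2)
  = (11 - 38, 11 + 16, 13 - 36)
  = (-27, 27, -23)

(-27, 27, -23)


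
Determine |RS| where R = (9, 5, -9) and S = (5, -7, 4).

d = √[(x₂-x₁)² + (y₂-y₁)² + (z₂-z₁)²]
  = √[(-4)² + (-12)² + 13²]
  = √[16 + 144 + 169]
  = √329
  ≈ 18.14

18.14


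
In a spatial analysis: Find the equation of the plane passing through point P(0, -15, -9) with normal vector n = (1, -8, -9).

The plane through P with normal n = (a, b, c) satisfies n·(r - P) = 0,
i.e. ax + by + cz = a·x₀ + b·y₀ + c·z₀.
d = 1·0 + (-8)·(-15) + (-9)·(-9)
  = 0 + 120 + 81
  = 201
Equation: x - 8y - 9z = 201

x - 8y - 9z = 201


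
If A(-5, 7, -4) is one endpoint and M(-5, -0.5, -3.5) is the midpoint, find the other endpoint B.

B = 2M - A
  = (2·(-5) - (-5), 2·(-0.5) - 7, 2·(-3.5) - (-4))
  = (-10 + 5, -1 - 7, -7 + 4)
  = (-5, -8, -3)

(-5, -8, -3)


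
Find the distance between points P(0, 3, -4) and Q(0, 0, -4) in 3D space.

d = √[(x₂-x₁)² + (y₂-y₁)² + (z₂-z₁)²]
  = √[0² + (-3)² + 0²]
  = √[0 + 9 + 0]
  = √9
  ≈ 3

3


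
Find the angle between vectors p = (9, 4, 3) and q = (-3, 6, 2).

p·q = 9·(-3) + 4·6 + 3·2 = -27 + 24 + 6 = 3
|p| = √(9² + 4² + 3²) = √106 ≈ 10.3
|q| = √((-3)² + 6² + 2²) = √49 ≈ 7
cos θ = (p·q)/(|p||q|) = 3/(10.3·7) ≈ 0.04163
θ = arccos(0.04163) ≈ 87.61°

87.61°


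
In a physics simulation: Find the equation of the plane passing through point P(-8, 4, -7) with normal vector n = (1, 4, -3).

The plane through P with normal n = (a, b, c) satisfies n·(r - P) = 0,
i.e. ax + by + cz = a·x₀ + b·y₀ + c·z₀.
d = 1·(-8) + 4·4 + (-3)·(-7)
  = -8 + 16 + 21
  = 29
Equation: x + 4y - 3z = 29

x + 4y - 3z = 29


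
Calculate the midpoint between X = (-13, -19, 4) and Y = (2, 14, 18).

M = ((x₁+x₂)/2, (y₁+y₂)/2, (z₁+z₂)/2)
  = ((-13 + 2)/2, (-19 + 14)/2, (4 + 18)/2)
  = (-11/2, -5/2, 22/2)
  = (-5.5, -2.5, 11)

(-5.5, -2.5, 11)


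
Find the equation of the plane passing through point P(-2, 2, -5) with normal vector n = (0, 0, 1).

The plane through P with normal n = (a, b, c) satisfies n·(r - P) = 0,
i.e. ax + by + cz = a·x₀ + b·y₀ + c·z₀.
d = 0·(-2) + 0·2 + 1·(-5)
  = 0 + 0 - 5
  = -5
Equation: z = -5

z = -5


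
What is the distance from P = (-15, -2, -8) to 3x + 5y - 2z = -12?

distance = |a·x₀ + b·y₀ + c·z₀ - d| / √(a² + b² + c²)
  = |3·(-15) + 5·(-2) + (-2)·(-8) - (-12)| / √(3² + 5² + (-2)²)
  = |-45 - 10 + 16 + 12| / √(9 + 25 + 4)
  = |-27| / √38
  = 27 / 6.164
  ≈ 4.38

4.38


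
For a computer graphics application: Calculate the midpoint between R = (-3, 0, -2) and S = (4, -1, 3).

M = ((x₁+x₂)/2, (y₁+y₂)/2, (z₁+z₂)/2)
  = ((-3 + 4)/2, (0 - 1)/2, (-2 + 3)/2)
  = (1/2, -1/2, 1/2)
  = (0.5, -0.5, 0.5)

(0.5, -0.5, 0.5)


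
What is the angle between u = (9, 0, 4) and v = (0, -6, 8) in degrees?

u·v = 9·0 + 0·(-6) + 4·8 = 0 + 0 + 32 = 32
|u| = √(9² + 0² + 4²) = √97 ≈ 9.849
|v| = √(0² + (-6)² + 8²) = √100 ≈ 10
cos θ = (u·v)/(|u||v|) = 32/(9.849·10) ≈ 0.3249
θ = arccos(0.3249) ≈ 71.04°

71.04°


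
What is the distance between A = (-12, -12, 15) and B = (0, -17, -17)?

d = √[(x₂-x₁)² + (y₂-y₁)² + (z₂-z₁)²]
  = √[12² + (-5)² + (-32)²]
  = √[144 + 25 + 1024]
  = √1193
  ≈ 34.54

34.54


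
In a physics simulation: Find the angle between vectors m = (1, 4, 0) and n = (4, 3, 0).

m·n = 1·4 + 4·3 + 0·0 = 4 + 12 + 0 = 16
|m| = √(1² + 4² + 0²) = √17 ≈ 4.123
|n| = √(4² + 3² + 0²) = √25 ≈ 5
cos θ = (m·n)/(|m||n|) = 16/(4.123·5) ≈ 0.7761
θ = arccos(0.7761) ≈ 39.09°

39.09°


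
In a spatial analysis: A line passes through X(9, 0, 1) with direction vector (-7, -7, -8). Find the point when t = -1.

P(t) = X + t·d
  = (9 + (-7)·(-1), 0 + (-7)·(-1), 1 + (-8)·(-1))
  = (9 + 7, 0 + 7, 1 + 8)
  = (16, 7, 9)

(16, 7, 9)


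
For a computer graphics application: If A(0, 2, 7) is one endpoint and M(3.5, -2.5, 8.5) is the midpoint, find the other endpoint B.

B = 2M - A
  = (2·3.5 - 0, 2·(-2.5) - 2, 2·8.5 - 7)
  = (7 + 0, -5 - 2, 17 - 7)
  = (7, -7, 10)

(7, -7, 10)


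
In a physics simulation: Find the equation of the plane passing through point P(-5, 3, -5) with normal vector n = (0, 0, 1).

The plane through P with normal n = (a, b, c) satisfies n·(r - P) = 0,
i.e. ax + by + cz = a·x₀ + b·y₀ + c·z₀.
d = 0·(-5) + 0·3 + 1·(-5)
  = 0 + 0 - 5
  = -5
Equation: z = -5

z = -5


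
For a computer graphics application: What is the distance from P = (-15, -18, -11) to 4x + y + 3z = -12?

distance = |a·x₀ + b·y₀ + c·z₀ - d| / √(a² + b² + c²)
  = |4·(-15) + 1·(-18) + 3·(-11) - (-12)| / √(4² + 1² + 3²)
  = |-60 - 18 - 33 + 12| / √(16 + 1 + 9)
  = |-99| / √26
  = 99 / 5.099
  ≈ 19.42

19.42


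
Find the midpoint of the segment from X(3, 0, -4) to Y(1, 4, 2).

M = ((x₁+x₂)/2, (y₁+y₂)/2, (z₁+z₂)/2)
  = ((3 + 1)/2, (0 + 4)/2, (-4 + 2)/2)
  = (4/2, 4/2, -2/2)
  = (2, 2, -1)

(2, 2, -1)


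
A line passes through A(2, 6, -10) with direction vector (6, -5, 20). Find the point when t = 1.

P(t) = A + t·d
  = (2 + 6·1, 6 + (-5)·1, -10 + 20·1)
  = (2 + 6, 6 - 5, -10 + 20)
  = (8, 1, 10)

(8, 1, 10)


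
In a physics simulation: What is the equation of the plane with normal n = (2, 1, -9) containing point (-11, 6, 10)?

The plane through P with normal n = (a, b, c) satisfies n·(r - P) = 0,
i.e. ax + by + cz = a·x₀ + b·y₀ + c·z₀.
d = 2·(-11) + 1·6 + (-9)·10
  = -22 + 6 - 90
  = -106
Equation: 2x + y - 9z = -106

2x + y - 9z = -106


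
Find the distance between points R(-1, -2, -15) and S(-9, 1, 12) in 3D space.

d = √[(x₂-x₁)² + (y₂-y₁)² + (z₂-z₁)²]
  = √[(-8)² + 3² + 27²]
  = √[64 + 9 + 729]
  = √802
  ≈ 28.32

28.32


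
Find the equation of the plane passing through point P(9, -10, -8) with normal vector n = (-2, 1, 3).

The plane through P with normal n = (a, b, c) satisfies n·(r - P) = 0,
i.e. ax + by + cz = a·x₀ + b·y₀ + c·z₀.
d = (-2)·9 + 1·(-10) + 3·(-8)
  = -18 - 10 - 24
  = -52
Equation: -2x + y + 3z = -52

-2x + y + 3z = -52


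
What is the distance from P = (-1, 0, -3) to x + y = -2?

distance = |a·x₀ + b·y₀ + c·z₀ - d| / √(a² + b² + c²)
  = |1·(-1) + 1·0 + 0·(-3) - (-2)| / √(1² + 1² + 0²)
  = |-1 + 0 + 0 + 2| / √(1 + 1 + 0)
  = |1| / √2
  = 1 / 1.414
  ≈ 0.7071

0.7071


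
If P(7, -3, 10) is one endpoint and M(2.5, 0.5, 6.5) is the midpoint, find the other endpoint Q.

Q = 2M - P
  = (2·2.5 - 7, 2·0.5 - (-3), 2·6.5 - 10)
  = (5 - 7, 1 + 3, 13 - 10)
  = (-2, 4, 3)

(-2, 4, 3)


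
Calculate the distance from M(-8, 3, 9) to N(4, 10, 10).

d = √[(x₂-x₁)² + (y₂-y₁)² + (z₂-z₁)²]
  = √[12² + 7² + 1²]
  = √[144 + 49 + 1]
  = √194
  ≈ 13.93

13.93


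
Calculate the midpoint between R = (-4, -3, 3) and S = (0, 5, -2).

M = ((x₁+x₂)/2, (y₁+y₂)/2, (z₁+z₂)/2)
  = ((-4 + 0)/2, (-3 + 5)/2, (3 - 2)/2)
  = (-4/2, 2/2, 1/2)
  = (-2, 1, 0.5)

(-2, 1, 0.5)


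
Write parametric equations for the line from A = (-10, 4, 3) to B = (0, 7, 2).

Direction vector d = B - A = (0 + 10, 7 - 4, 2 - 3) = (10, 3, -1)
Parametric form r = A + t·d:
x = -10 + 10t, y = 4 + 3t, z = 3 - t

x = -10 + 10t, y = 4 + 3t, z = 3 - t


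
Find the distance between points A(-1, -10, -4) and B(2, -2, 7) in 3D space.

d = √[(x₂-x₁)² + (y₂-y₁)² + (z₂-z₁)²]
  = √[3² + 8² + 11²]
  = √[9 + 64 + 121]
  = √194
  ≈ 13.93

13.93


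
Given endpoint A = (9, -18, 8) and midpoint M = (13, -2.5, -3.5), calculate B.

B = 2M - A
  = (2·13 - 9, 2·(-2.5) - (-18), 2·(-3.5) - 8)
  = (26 - 9, -5 + 18, -7 - 8)
  = (17, 13, -15)

(17, 13, -15)


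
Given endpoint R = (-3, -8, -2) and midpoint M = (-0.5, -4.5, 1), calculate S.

S = 2M - R
  = (2·(-0.5) - (-3), 2·(-4.5) - (-8), 2·1 - (-2))
  = (-1 + 3, -9 + 8, 2 + 2)
  = (2, -1, 4)

(2, -1, 4)


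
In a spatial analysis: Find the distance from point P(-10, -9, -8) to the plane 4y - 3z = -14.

distance = |a·x₀ + b·y₀ + c·z₀ - d| / √(a² + b² + c²)
  = |0·(-10) + 4·(-9) + (-3)·(-8) - (-14)| / √(0² + 4² + (-3)²)
  = |0 - 36 + 24 + 14| / √(0 + 16 + 9)
  = |2| / √25
  = 2 / 5
  ≈ 0.4

0.4


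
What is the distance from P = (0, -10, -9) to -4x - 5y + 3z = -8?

distance = |a·x₀ + b·y₀ + c·z₀ - d| / √(a² + b² + c²)
  = |(-4)·0 + (-5)·(-10) + 3·(-9) - (-8)| / √((-4)² + (-5)² + 3²)
  = |0 + 50 - 27 + 8| / √(16 + 25 + 9)
  = |31| / √50
  = 31 / 7.071
  ≈ 4.384

4.384


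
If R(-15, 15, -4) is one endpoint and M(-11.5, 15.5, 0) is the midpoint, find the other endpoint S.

S = 2M - R
  = (2·(-11.5) - (-15), 2·15.5 - 15, 2·0 - (-4))
  = (-23 + 15, 31 - 15, 0 + 4)
  = (-8, 16, 4)

(-8, 16, 4)


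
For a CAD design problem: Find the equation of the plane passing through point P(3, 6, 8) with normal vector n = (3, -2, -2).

The plane through P with normal n = (a, b, c) satisfies n·(r - P) = 0,
i.e. ax + by + cz = a·x₀ + b·y₀ + c·z₀.
d = 3·3 + (-2)·6 + (-2)·8
  = 9 - 12 - 16
  = -19
Equation: 3x - 2y - 2z = -19

3x - 2y - 2z = -19


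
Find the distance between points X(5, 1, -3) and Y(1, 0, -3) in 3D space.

d = √[(x₂-x₁)² + (y₂-y₁)² + (z₂-z₁)²]
  = √[(-4)² + (-1)² + 0²]
  = √[16 + 1 + 0]
  = √17
  ≈ 4.123

4.123


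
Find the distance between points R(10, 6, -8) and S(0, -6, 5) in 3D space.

d = √[(x₂-x₁)² + (y₂-y₁)² + (z₂-z₁)²]
  = √[(-10)² + (-12)² + 13²]
  = √[100 + 144 + 169]
  = √413
  ≈ 20.32

20.32


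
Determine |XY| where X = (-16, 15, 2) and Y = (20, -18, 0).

d = √[(x₂-x₁)² + (y₂-y₁)² + (z₂-z₁)²]
  = √[36² + (-33)² + (-2)²]
  = √[1296 + 1089 + 4]
  = √2389
  ≈ 48.88

48.88


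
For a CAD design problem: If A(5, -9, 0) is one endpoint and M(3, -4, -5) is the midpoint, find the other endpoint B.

B = 2M - A
  = (2·3 - 5, 2·(-4) - (-9), 2·(-5) - 0)
  = (6 - 5, -8 + 9, -10 + 0)
  = (1, 1, -10)

(1, 1, -10)


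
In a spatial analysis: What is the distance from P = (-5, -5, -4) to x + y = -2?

distance = |a·x₀ + b·y₀ + c·z₀ - d| / √(a² + b² + c²)
  = |1·(-5) + 1·(-5) + 0·(-4) - (-2)| / √(1² + 1² + 0²)
  = |-5 - 5 + 0 + 2| / √(1 + 1 + 0)
  = |-8| / √2
  = 8 / 1.414
  ≈ 5.657

5.657


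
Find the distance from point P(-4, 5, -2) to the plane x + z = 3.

distance = |a·x₀ + b·y₀ + c·z₀ - d| / √(a² + b² + c²)
  = |1·(-4) + 0·5 + 1·(-2) - 3| / √(1² + 0² + 1²)
  = |-4 + 0 - 2 - 3| / √(1 + 0 + 1)
  = |-9| / √2
  = 9 / 1.414
  ≈ 6.364

6.364


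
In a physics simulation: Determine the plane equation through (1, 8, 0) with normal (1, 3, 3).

The plane through P with normal n = (a, b, c) satisfies n·(r - P) = 0,
i.e. ax + by + cz = a·x₀ + b·y₀ + c·z₀.
d = 1·1 + 3·8 + 3·0
  = 1 + 24 + 0
  = 25
Equation: x + 3y + 3z = 25

x + 3y + 3z = 25


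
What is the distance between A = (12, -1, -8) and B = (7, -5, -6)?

d = √[(x₂-x₁)² + (y₂-y₁)² + (z₂-z₁)²]
  = √[(-5)² + (-4)² + 2²]
  = √[25 + 16 + 4]
  = √45
  ≈ 6.708

6.708


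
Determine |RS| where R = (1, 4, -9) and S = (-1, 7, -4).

d = √[(x₂-x₁)² + (y₂-y₁)² + (z₂-z₁)²]
  = √[(-2)² + 3² + 5²]
  = √[4 + 9 + 25]
  = √38
  ≈ 6.164

6.164


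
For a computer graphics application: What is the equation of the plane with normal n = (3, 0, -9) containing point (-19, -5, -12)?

The plane through P with normal n = (a, b, c) satisfies n·(r - P) = 0,
i.e. ax + by + cz = a·x₀ + b·y₀ + c·z₀.
d = 3·(-19) + 0·(-5) + (-9)·(-12)
  = -57 + 0 + 108
  = 51
Equation: 3x - 9z = 51

3x - 9z = 51


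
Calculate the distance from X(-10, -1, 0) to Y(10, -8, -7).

d = √[(x₂-x₁)² + (y₂-y₁)² + (z₂-z₁)²]
  = √[20² + (-7)² + (-7)²]
  = √[400 + 49 + 49]
  = √498
  ≈ 22.32

22.32


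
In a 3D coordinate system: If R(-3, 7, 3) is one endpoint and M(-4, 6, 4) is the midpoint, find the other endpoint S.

S = 2M - R
  = (2·(-4) - (-3), 2·6 - 7, 2·4 - 3)
  = (-8 + 3, 12 - 7, 8 - 3)
  = (-5, 5, 5)

(-5, 5, 5)


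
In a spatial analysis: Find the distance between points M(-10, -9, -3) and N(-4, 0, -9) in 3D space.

d = √[(x₂-x₁)² + (y₂-y₁)² + (z₂-z₁)²]
  = √[6² + 9² + (-6)²]
  = √[36 + 81 + 36]
  = √153
  ≈ 12.37

12.37


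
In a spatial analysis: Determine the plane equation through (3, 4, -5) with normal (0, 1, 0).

The plane through P with normal n = (a, b, c) satisfies n·(r - P) = 0,
i.e. ax + by + cz = a·x₀ + b·y₀ + c·z₀.
d = 0·3 + 1·4 + 0·(-5)
  = 0 + 4 + 0
  = 4
Equation: y = 4

y = 4


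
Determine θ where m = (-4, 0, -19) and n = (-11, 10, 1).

m·n = (-4)·(-11) + 0·10 + (-19)·1 = 44 + 0 - 19 = 25
|m| = √((-4)² + 0² + (-19)²) = √377 ≈ 19.42
|n| = √((-11)² + 10² + 1²) = √222 ≈ 14.9
cos θ = (m·n)/(|m||n|) = 25/(19.42·14.9) ≈ 0.08642
θ = arccos(0.08642) ≈ 85.04°

85.04°


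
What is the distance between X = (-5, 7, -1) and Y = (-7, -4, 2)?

d = √[(x₂-x₁)² + (y₂-y₁)² + (z₂-z₁)²]
  = √[(-2)² + (-11)² + 3²]
  = √[4 + 121 + 9]
  = √134
  ≈ 11.58

11.58


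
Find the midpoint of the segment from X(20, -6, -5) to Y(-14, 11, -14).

M = ((x₁+x₂)/2, (y₁+y₂)/2, (z₁+z₂)/2)
  = ((20 - 14)/2, (-6 + 11)/2, (-5 - 14)/2)
  = (6/2, 5/2, -19/2)
  = (3, 2.5, -9.5)

(3, 2.5, -9.5)


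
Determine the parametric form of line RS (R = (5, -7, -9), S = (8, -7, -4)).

Direction vector d = S - R = (8 - 5, -7 + 7, -4 + 9) = (3, 0, 5)
Parametric form r = R + t·d:
x = 5 + 3t, y = -7, z = -9 + 5t

x = 5 + 3t, y = -7, z = -9 + 5t


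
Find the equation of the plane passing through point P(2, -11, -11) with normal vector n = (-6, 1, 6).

The plane through P with normal n = (a, b, c) satisfies n·(r - P) = 0,
i.e. ax + by + cz = a·x₀ + b·y₀ + c·z₀.
d = (-6)·2 + 1·(-11) + 6·(-11)
  = -12 - 11 - 66
  = -89
Equation: -6x + y + 6z = -89

-6x + y + 6z = -89


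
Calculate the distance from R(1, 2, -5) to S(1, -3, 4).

d = √[(x₂-x₁)² + (y₂-y₁)² + (z₂-z₁)²]
  = √[0² + (-5)² + 9²]
  = √[0 + 25 + 81]
  = √106
  ≈ 10.3

10.3


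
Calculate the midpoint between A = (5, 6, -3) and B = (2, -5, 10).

M = ((x₁+x₂)/2, (y₁+y₂)/2, (z₁+z₂)/2)
  = ((5 + 2)/2, (6 - 5)/2, (-3 + 10)/2)
  = (7/2, 1/2, 7/2)
  = (3.5, 0.5, 3.5)

(3.5, 0.5, 3.5)


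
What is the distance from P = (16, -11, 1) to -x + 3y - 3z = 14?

distance = |a·x₀ + b·y₀ + c·z₀ - d| / √(a² + b² + c²)
  = |(-1)·16 + 3·(-11) + (-3)·1 - 14| / √((-1)² + 3² + (-3)²)
  = |-16 - 33 - 3 - 14| / √(1 + 9 + 9)
  = |-66| / √19
  = 66 / 4.359
  ≈ 15.14

15.14


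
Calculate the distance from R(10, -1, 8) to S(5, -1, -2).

d = √[(x₂-x₁)² + (y₂-y₁)² + (z₂-z₁)²]
  = √[(-5)² + 0² + (-10)²]
  = √[25 + 0 + 100]
  = √125
  ≈ 11.18

11.18


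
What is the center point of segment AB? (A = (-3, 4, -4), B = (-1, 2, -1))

M = ((x₁+x₂)/2, (y₁+y₂)/2, (z₁+z₂)/2)
  = ((-3 - 1)/2, (4 + 2)/2, (-4 - 1)/2)
  = (-4/2, 6/2, -5/2)
  = (-2, 3, -2.5)

(-2, 3, -2.5)


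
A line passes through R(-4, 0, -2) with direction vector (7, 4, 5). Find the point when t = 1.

P(t) = R + t·d
  = (-4 + 7·1, 0 + 4·1, -2 + 5·1)
  = (-4 + 7, 0 + 4, -2 + 5)
  = (3, 4, 3)

(3, 4, 3)


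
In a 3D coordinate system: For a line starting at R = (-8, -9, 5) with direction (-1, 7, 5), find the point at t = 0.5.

P(t) = R + t·d
  = (-8 + (-1)·0.5, -9 + 7·0.5, 5 + 5·0.5)
  = (-8 - 0.5, -9 + 3.5, 5 + 2.5)
  = (-8.5, -5.5, 7.5)

(-8.5, -5.5, 7.5)


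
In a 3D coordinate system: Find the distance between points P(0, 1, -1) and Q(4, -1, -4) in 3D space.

d = √[(x₂-x₁)² + (y₂-y₁)² + (z₂-z₁)²]
  = √[4² + (-2)² + (-3)²]
  = √[16 + 4 + 9]
  = √29
  ≈ 5.385

5.385


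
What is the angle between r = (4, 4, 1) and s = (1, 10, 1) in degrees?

r·s = 4·1 + 4·10 + 1·1 = 4 + 40 + 1 = 45
|r| = √(4² + 4² + 1²) = √33 ≈ 5.745
|s| = √(1² + 10² + 1²) = √102 ≈ 10.1
cos θ = (r·s)/(|r||s|) = 45/(5.745·10.1) ≈ 0.7756
θ = arccos(0.7756) ≈ 39.14°

39.14°


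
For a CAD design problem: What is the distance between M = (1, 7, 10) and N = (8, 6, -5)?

d = √[(x₂-x₁)² + (y₂-y₁)² + (z₂-z₁)²]
  = √[7² + (-1)² + (-15)²]
  = √[49 + 1 + 225]
  = √275
  ≈ 16.58

16.58
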